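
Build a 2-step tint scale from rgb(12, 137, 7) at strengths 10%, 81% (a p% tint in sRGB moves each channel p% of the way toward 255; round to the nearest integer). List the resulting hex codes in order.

10%: (12 + 24.3 = 36.3→36, 137 + 11.8 = 148.8→149, 7 + 24.8 = 31.8→32) → #249520
81%: (12 + 196.83 = 208.83→209, 137 + 95.58 = 232.58→233, 7 + 200.88 = 207.88→208) → #D1E9D0

#249520, #D1E9D0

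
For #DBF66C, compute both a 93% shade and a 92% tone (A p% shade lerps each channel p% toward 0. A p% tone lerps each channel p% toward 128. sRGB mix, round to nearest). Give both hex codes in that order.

#DBF66C is rgb(219, 246, 108).
93% shade:
  R: 219 + 0.93×(0−219) = 219 − 203.67 = 15.33 → 15
  G: 246 + 0.93×(0−246) = 246 − 228.78 = 17.22 → 17
  B: 108 − 100.44 = 7.56 → 8
  → #0F1108
92% tone:
  R: 219 + 0.92×(128−219) = 219 − 83.72 = 135.28 → 135
  G: 246 + 0.92×(128−246) = 246 − 108.56 = 137.44 → 137
  B: 108 + 0.92×(128−108) = 108 + 18.4 = 126.4 → 126
  → #87897E

#0F1108, #87897E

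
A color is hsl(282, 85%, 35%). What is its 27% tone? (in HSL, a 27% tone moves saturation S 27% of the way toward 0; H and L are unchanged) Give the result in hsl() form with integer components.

hsl(282, 62%, 35%)

S moves 27% from 85 toward 0: 85 − 22.95 = 62.05 → 62.
H and L are unchanged.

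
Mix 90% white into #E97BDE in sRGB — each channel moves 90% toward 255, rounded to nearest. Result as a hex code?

#E97BDE is rgb(233, 123, 222).
A 90% tint moves each channel 90% toward 255:
  R: 233 + 19.8 = 252.8 → 253
  G: 123 + 118.8 = 241.8 → 242
  B: 222 + 0.9×(255−222) = 222 + 29.7 = 251.7 → 252
rgb(253, 242, 252) = #FDF2FC.

#FDF2FC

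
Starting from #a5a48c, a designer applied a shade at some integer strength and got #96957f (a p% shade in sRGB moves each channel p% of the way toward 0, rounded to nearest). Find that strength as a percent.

9%

#a5a48c is rgb(165, 164, 140); #96957f is rgb(150, 149, 127).
On the R channel (widest range): 150 ≈ 165 + (p/100)(0 − 165), so p ≈ 100×(150 − 165)/(0 − 165) = -1500/-165 = 9.09.
p = 9 reproduces all three channels after rounding.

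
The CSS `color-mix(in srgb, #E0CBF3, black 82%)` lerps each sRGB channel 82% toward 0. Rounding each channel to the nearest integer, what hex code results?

#E0CBF3 is rgb(224, 203, 243).
An 82% shade moves each channel 82% toward 0:
  R: 224 + 0.82×(0−224) = 224 − 183.68 = 40.32 → 40
  G: 203 − 166.46 = 36.54 → 37
  B: 243 + 0.82×(0−243) = 243 − 199.26 = 43.74 → 44
rgb(40, 37, 44) = #28252C.

#28252C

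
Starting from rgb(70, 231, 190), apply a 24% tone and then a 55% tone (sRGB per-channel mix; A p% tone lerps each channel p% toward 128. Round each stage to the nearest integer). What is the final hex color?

#6ca395

A 24% tone moves each channel 24% toward 128:
  R: 70 + 13.92 = 83.92 → 84
  G: 231 − 24.72 = 206.28 → 206
  B: 190 + 0.24×(128−190) = 190 − 14.88 = 175.12 → 175
After the tone: rgb(84, 206, 175) = #54ceaf.
Per channel, c → c + 0.55(128 − c):
  R: 84 + 0.55×(128−84) = 84 + 24.2 = 108.2 → 108
  G: 206 + 0.55×(128−206) = 206 − 42.9 = 163.1 → 163
  B: 175 − 25.85 = 149.15 → 149
rgb(108, 163, 149) = #6ca395.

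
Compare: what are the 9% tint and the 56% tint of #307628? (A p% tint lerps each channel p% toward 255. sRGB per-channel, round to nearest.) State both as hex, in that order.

#307628 is rgb(48, 118, 40).
9% tint:
  R: 48 + 0.09×(255−48) = 48 + 18.63 = 66.63 → 67
  G: 118 + 12.33 = 130.33 → 130
  B: 40 + 19.35 = 59.35 → 59
  → #43823B
56% tint:
  R: 48 + 0.56×(255−48) = 48 + 115.92 = 163.92 → 164
  G: 118 + 0.56×(255−118) = 118 + 76.72 = 194.72 → 195
  B: 40 + 0.56×(255−40) = 40 + 120.4 = 160.4 → 160
  → #A4C3A0

#43823B, #A4C3A0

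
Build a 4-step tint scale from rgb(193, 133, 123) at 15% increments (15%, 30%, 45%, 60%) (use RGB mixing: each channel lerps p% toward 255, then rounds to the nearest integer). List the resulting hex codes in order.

#CA978F, #D4AAA3, #DDBCB6, #E6CECA

15%: (193 + 9.3 = 202.3→202, 133 + 18.3 = 151.3→151, 123 + 19.8 = 142.8→143) → #CA978F
30%: (193 + 18.6 = 211.6→212, 133 + 36.6 = 169.6→170, 123 + 39.6 = 162.6→163) → #D4AAA3
45%: (193 + 27.9 = 220.9→221, 133 + 54.9 = 187.9→188, 123 + 59.4 = 182.4→182) → #DDBCB6
60%: (193 + 37.2 = 230.2→230, 133 + 73.2 = 206.2→206, 123 + 79.2 = 202.2→202) → #E6CECA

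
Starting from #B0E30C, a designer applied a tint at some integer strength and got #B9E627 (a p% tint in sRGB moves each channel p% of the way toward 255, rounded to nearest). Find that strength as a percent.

11%

#B0E30C is rgb(176, 227, 12); #B9E627 is rgb(185, 230, 39).
On the B channel (widest range): 39 ≈ 12 + (p/100)(255 − 12), so p ≈ 100×(39 − 12)/(255 − 12) = 2700/243 = 11.11.
p = 11 reproduces all three channels after rounding.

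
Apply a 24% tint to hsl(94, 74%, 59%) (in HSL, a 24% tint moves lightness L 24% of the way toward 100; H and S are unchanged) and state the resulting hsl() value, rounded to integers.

hsl(94, 74%, 69%)

L moves 24% from 59 toward 100: 59 + 9.84 = 68.84 → 69.
H and S are unchanged.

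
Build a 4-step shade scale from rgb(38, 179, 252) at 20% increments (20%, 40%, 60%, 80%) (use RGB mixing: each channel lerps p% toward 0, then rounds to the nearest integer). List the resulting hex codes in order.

20%: (38 − 7.6 = 30.4→30, 179 − 35.8 = 143.2→143, 252 − 50.4 = 201.6→202) → #1E8FCA
40%: (38 − 15.2 = 22.8→23, 179 − 71.6 = 107.4→107, 252 − 100.8 = 151.2→151) → #176B97
60%: (38 − 22.8 = 15.2→15, 179 − 107.4 = 71.6→72, 252 − 151.2 = 100.8→101) → #0F4865
80%: (38 − 30.4 = 7.6→8, 179 − 143.2 = 35.8→36, 252 − 201.6 = 50.4→50) → #082432

#1E8FCA, #176B97, #0F4865, #082432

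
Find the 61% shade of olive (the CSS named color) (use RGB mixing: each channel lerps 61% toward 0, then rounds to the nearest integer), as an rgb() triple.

rgb(50, 50, 0)

CSS olive is rgb(128, 128, 0).
Per channel, c → c + 0.61(0 − c):
  R: 128 + 0.61×(0−128) = 128 − 78.08 = 49.92 → 50
  G: 128 + 0.61×(0−128) = 128 − 78.08 = 49.92 → 50
  B: 0 + 0.61×(0−0) = 0 + 0 = 0 → 0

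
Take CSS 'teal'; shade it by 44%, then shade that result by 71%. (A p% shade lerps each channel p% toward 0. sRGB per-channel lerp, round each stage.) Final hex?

CSS teal is rgb(0, 128, 128).
Lerp each channel 44% toward 0:
  R: 0 + 0.44×(0−0) = 0 + 0 = 0 → 0
  G: 128 − 56.32 = 71.68 → 72
  B: 128 + 0.44×(0−128) = 128 − 56.32 = 71.68 → 72
After the shade: rgb(0, 72, 72) = #004848.
Lerp each channel 71% toward 0:
  R: 0 + 0 = 0 → 0
  G: 72 + 0.71×(0−72) = 72 − 51.12 = 20.88 → 21
  B: 72 − 51.12 = 20.88 → 21
rgb(0, 21, 21) = #001515.

#001515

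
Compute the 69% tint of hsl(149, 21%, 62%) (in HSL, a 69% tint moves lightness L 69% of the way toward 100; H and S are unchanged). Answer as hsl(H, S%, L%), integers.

hsl(149, 21%, 88%)

L moves 69% from 62 toward 100: 62 + 26.22 = 88.22 → 88.
H and S are unchanged.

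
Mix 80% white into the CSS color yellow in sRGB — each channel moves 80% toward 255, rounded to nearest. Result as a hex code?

#FFFFCC

CSS yellow is rgb(255, 255, 0).
An 80% tint moves each channel 80% toward 255:
  R: 255 + 0.8×(255−255) = 255 + 0 = 255 → 255
  G: 255 + 0.8×(255−255) = 255 + 0 = 255 → 255
  B: 0 + 204 = 204 → 204
rgb(255, 255, 204) = #FFFFCC.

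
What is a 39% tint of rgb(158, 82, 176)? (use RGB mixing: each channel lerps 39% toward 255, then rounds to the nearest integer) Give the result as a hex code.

#C495CF

Lerp each channel 39% toward 255:
  R: 158 + 0.39×(255−158) = 158 + 37.83 = 195.83 → 196
  G: 82 + 0.39×(255−82) = 82 + 67.47 = 149.47 → 149
  B: 176 + 0.39×(255−176) = 176 + 30.81 = 206.81 → 207
rgb(196, 149, 207) = #C495CF.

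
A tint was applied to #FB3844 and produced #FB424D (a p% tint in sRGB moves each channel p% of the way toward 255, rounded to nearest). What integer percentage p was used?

5%

#FB3844 is rgb(251, 56, 68); #FB424D is rgb(251, 66, 77).
On the G channel (widest range): 66 ≈ 56 + (p/100)(255 − 56), so p ≈ 100×(66 − 56)/(255 − 56) = 1000/199 = 5.03.
p = 5 reproduces all three channels after rounding.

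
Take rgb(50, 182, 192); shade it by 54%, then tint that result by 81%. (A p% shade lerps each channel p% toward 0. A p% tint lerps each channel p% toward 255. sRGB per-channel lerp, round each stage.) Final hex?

#d3dfdf

A 54% shade moves each channel 54% toward 0:
  R: 50 − 27 = 23 → 23
  G: 182 + 0.54×(0−182) = 182 − 98.28 = 83.72 → 84
  B: 192 + 0.54×(0−192) = 192 − 103.68 = 88.32 → 88
After the shade: rgb(23, 84, 88) = #175458.
Lerp each channel 81% toward 255:
  R: 23 + 0.81×(255−23) = 23 + 187.92 = 210.92 → 211
  G: 84 + 0.81×(255−84) = 84 + 138.51 = 222.51 → 223
  B: 88 + 135.27 = 223.27 → 223
rgb(211, 223, 223) = #d3dfdf.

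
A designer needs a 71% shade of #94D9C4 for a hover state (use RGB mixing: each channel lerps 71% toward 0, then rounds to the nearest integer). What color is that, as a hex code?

#2B3F39

#94D9C4 is rgb(148, 217, 196).
Per channel, c → c + 0.71(0 − c):
  R: 148 + 0.71×(0−148) = 148 − 105.08 = 42.92 → 43
  G: 217 + 0.71×(0−217) = 217 − 154.07 = 62.93 → 63
  B: 196 + 0.71×(0−196) = 196 − 139.16 = 56.84 → 57
rgb(43, 63, 57) = #2B3F39.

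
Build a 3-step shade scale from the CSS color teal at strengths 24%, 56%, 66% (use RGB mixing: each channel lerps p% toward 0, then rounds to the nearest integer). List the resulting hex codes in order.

CSS teal is rgb(0, 128, 128).
24%: (0→0, 128 − 30.72 = 97.28→97, 128 − 30.72 = 97.28→97) → #006161
56%: (0→0, 128 − 71.68 = 56.32→56, 128 − 71.68 = 56.32→56) → #003838
66%: (0→0, 128 − 84.48 = 43.52→44, 128 − 84.48 = 43.52→44) → #002c2c

#006161, #003838, #002c2c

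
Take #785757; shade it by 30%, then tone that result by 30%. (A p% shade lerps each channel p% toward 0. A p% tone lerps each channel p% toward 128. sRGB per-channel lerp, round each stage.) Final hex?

#785757 is rgb(120, 87, 87).
Per channel, c → c + 0.3(0 − c):
  R: 120 + 0.3×(0−120) = 120 − 36 = 84 → 84
  G: 87 − 26.1 = 60.9 → 61
  B: 87 + 0.3×(0−87) = 87 − 26.1 = 60.9 → 61
After the shade: rgb(84, 61, 61) = #543D3D.
Lerp each channel 30% toward 128:
  R: 84 + 13.2 = 97.2 → 97
  G: 61 + 0.3×(128−61) = 61 + 20.1 = 81.1 → 81
  B: 61 + 20.1 = 81.1 → 81
rgb(97, 81, 81) = #615151.

#615151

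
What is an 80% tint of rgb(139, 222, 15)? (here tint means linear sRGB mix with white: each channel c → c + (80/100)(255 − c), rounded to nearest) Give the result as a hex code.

Lerp each channel 80% toward 255:
  R: 139 + 92.8 = 231.8 → 232
  G: 222 + 0.8×(255−222) = 222 + 26.4 = 248.4 → 248
  B: 15 + 192 = 207 → 207
rgb(232, 248, 207) = #e8f8cf.

#e8f8cf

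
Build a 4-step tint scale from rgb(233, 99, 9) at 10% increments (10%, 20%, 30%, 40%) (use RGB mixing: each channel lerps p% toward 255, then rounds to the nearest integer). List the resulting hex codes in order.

10%: (233 + 2.2 = 235.2→235, 99 + 15.6 = 114.6→115, 9 + 24.6 = 33.6→34) → #eb7322
20%: (233 + 4.4 = 237.4→237, 99 + 31.2 = 130.2→130, 9 + 49.2 = 58.2→58) → #ed823a
30%: (233 + 6.6 = 239.6→240, 99 + 46.8 = 145.8→146, 9 + 73.8 = 82.8→83) → #f09253
40%: (233 + 8.8 = 241.8→242, 99 + 62.4 = 161.4→161, 9 + 98.4 = 107.4→107) → #f2a16b

#eb7322, #ed823a, #f09253, #f2a16b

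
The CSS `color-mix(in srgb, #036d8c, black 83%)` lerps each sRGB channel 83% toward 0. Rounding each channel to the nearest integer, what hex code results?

#011318

#036d8c is rgb(3, 109, 140).
Lerp each channel 83% toward 0:
  R: 3 + 0.83×(0−3) = 3 − 2.49 = 0.51 → 1
  G: 109 + 0.83×(0−109) = 109 − 90.47 = 18.53 → 19
  B: 140 + 0.83×(0−140) = 140 − 116.2 = 23.8 → 24
rgb(1, 19, 24) = #011318.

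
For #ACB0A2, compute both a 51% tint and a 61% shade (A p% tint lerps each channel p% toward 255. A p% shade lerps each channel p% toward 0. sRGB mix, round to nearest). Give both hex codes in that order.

#ACB0A2 is rgb(172, 176, 162).
51% tint:
  R: 172 + 0.51×(255−172) = 172 + 42.33 = 214.33 → 214
  G: 176 + 0.51×(255−176) = 176 + 40.29 = 216.29 → 216
  B: 162 + 0.51×(255−162) = 162 + 47.43 = 209.43 → 209
  → #D6D8D1
61% shade:
  R: 172 + 0.61×(0−172) = 172 − 104.92 = 67.08 → 67
  G: 176 + 0.61×(0−176) = 176 − 107.36 = 68.64 → 69
  B: 162 − 98.82 = 63.18 → 63
  → #43453F

#D6D8D1, #43453F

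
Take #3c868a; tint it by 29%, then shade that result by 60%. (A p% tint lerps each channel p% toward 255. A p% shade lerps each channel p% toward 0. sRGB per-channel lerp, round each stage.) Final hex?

#3c868a is rgb(60, 134, 138).
A 29% tint moves each channel 29% toward 255:
  R: 60 + 0.29×(255−60) = 60 + 56.55 = 116.55 → 117
  G: 134 + 35.09 = 169.09 → 169
  B: 138 + 33.93 = 171.93 → 172
After the tint: rgb(117, 169, 172) = #75a9ac.
Lerp each channel 60% toward 0:
  R: 117 − 70.2 = 46.8 → 47
  G: 169 − 101.4 = 67.6 → 68
  B: 172 − 103.2 = 68.8 → 69
rgb(47, 68, 69) = #2f4445.

#2f4445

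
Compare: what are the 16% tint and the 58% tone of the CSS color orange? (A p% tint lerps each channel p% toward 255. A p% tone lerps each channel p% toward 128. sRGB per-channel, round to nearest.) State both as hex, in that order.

CSS orange is rgb(255, 165, 0).
16% tint:
  R: 255 + 0 = 255 → 255
  G: 165 + 14.4 = 179.4 → 179
  B: 0 + 0.16×(255−0) = 0 + 40.8 = 40.8 → 41
  → #ffb329
58% tone:
  R: 255 + 0.58×(128−255) = 255 − 73.66 = 181.34 → 181
  G: 165 − 21.46 = 143.54 → 144
  B: 0 + 74.24 = 74.24 → 74
  → #b5904a

#ffb329, #b5904a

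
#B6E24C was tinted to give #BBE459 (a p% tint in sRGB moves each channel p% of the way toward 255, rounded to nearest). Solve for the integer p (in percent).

7%

#B6E24C is rgb(182, 226, 76); #BBE459 is rgb(187, 228, 89).
On the B channel (widest range): 89 ≈ 76 + (p/100)(255 − 76), so p ≈ 100×(89 − 76)/(255 − 76) = 1300/179 = 7.26.
p = 7 reproduces all three channels after rounding.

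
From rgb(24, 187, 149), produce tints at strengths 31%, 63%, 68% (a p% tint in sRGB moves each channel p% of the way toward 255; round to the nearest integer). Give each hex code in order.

31%: (24 + 71.61 = 95.61→96, 187 + 21.08 = 208.08→208, 149 + 32.86 = 181.86→182) → #60d0b6
63%: (24 + 145.53 = 169.53→170, 187 + 42.84 = 229.84→230, 149 + 66.78 = 215.78→216) → #aae6d8
68%: (24 + 157.08 = 181.08→181, 187 + 46.24 = 233.24→233, 149 + 72.08 = 221.08→221) → #b5e9dd

#60d0b6, #aae6d8, #b5e9dd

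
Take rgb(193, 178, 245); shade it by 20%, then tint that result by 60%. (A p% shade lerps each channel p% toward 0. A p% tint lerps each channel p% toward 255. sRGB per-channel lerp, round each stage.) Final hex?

A 20% shade moves each channel 20% toward 0:
  R: 193 + 0.2×(0−193) = 193 − 38.6 = 154.4 → 154
  G: 178 − 35.6 = 142.4 → 142
  B: 245 + 0.2×(0−245) = 245 − 49 = 196 → 196
After the shade: rgb(154, 142, 196) = #9A8EC4.
A 60% tint moves each channel 60% toward 255:
  R: 154 + 0.6×(255−154) = 154 + 60.6 = 214.6 → 215
  G: 142 + 0.6×(255−142) = 142 + 67.8 = 209.8 → 210
  B: 196 + 35.4 = 231.4 → 231
rgb(215, 210, 231) = #D7D2E7.

#D7D2E7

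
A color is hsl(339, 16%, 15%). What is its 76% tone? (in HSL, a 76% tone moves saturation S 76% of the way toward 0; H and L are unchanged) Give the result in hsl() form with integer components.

S moves 76% from 16 toward 0: 16 − 12.16 = 3.84 → 4.
H and L are unchanged.

hsl(339, 4%, 15%)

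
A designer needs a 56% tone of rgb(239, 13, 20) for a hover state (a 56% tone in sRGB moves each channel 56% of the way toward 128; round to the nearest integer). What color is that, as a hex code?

#B14D50

Per channel, c → c + 0.56(128 − c):
  R: 239 − 62.16 = 176.84 → 177
  G: 13 + 64.4 = 77.4 → 77
  B: 20 + 0.56×(128−20) = 20 + 60.48 = 80.48 → 80
rgb(177, 77, 80) = #B14D50.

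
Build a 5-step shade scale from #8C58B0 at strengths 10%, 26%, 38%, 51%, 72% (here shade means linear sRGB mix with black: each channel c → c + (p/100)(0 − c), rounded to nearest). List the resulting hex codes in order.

#8C58B0 is rgb(140, 88, 176).
10%: (140 − 14 = 126→126, 88 − 8.8 = 79.2→79, 176 − 17.6 = 158.4→158) → #7E4F9E
26%: (140 − 36.4 = 103.6→104, 88 − 22.88 = 65.12→65, 176 − 45.76 = 130.24→130) → #684182
38%: (140 − 53.2 = 86.8→87, 88 − 33.44 = 54.56→55, 176 − 66.88 = 109.12→109) → #57376D
51%: (140 − 71.4 = 68.6→69, 88 − 44.88 = 43.12→43, 176 − 89.76 = 86.24→86) → #452B56
72%: (140 − 100.8 = 39.2→39, 88 − 63.36 = 24.64→25, 176 − 126.72 = 49.28→49) → #271931

#7E4F9E, #684182, #57376D, #452B56, #271931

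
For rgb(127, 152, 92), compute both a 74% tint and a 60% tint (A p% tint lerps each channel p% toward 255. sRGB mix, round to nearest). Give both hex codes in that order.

74% tint:
  R: 127 + 0.74×(255−127) = 127 + 94.72 = 221.72 → 222
  G: 152 + 76.22 = 228.22 → 228
  B: 92 + 0.74×(255−92) = 92 + 120.62 = 212.62 → 213
  → #DEE4D5
60% tint:
  R: 127 + 76.8 = 203.8 → 204
  G: 152 + 61.8 = 213.8 → 214
  B: 92 + 0.6×(255−92) = 92 + 97.8 = 189.8 → 190
  → #CCD6BE

#DEE4D5, #CCD6BE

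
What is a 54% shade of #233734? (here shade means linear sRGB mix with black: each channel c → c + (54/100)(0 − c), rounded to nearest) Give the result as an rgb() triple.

rgb(16, 25, 24)

#233734 is rgb(35, 55, 52).
Lerp each channel 54% toward 0:
  R: 35 + 0.54×(0−35) = 35 − 18.9 = 16.1 → 16
  G: 55 − 29.7 = 25.3 → 25
  B: 52 + 0.54×(0−52) = 52 − 28.08 = 23.92 → 24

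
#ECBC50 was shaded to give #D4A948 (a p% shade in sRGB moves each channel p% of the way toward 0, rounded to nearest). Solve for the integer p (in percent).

#ECBC50 is rgb(236, 188, 80); #D4A948 is rgb(212, 169, 72).
On the R channel (widest range): 212 ≈ 236 + (p/100)(0 − 236), so p ≈ 100×(212 − 236)/(0 − 236) = -2400/-236 = 10.17.
p = 10 reproduces all three channels after rounding.

10%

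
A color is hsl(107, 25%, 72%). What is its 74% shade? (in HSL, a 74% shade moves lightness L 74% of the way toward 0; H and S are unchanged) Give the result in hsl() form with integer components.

hsl(107, 25%, 19%)

L moves 74% from 72 toward 0: 72 − 53.28 = 18.72 → 19.
H and S are unchanged.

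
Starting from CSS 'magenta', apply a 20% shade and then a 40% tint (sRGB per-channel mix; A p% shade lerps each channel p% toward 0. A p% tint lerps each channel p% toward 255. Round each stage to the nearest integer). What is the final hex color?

CSS magenta is rgb(255, 0, 255).
Per channel, c → c + 0.2(0 − c):
  R: 255 − 51 = 204 → 204
  G: 0 + 0 = 0 → 0
  B: 255 + 0.2×(0−255) = 255 − 51 = 204 → 204
After the shade: rgb(204, 0, 204) = #cc00cc.
Per channel, c → c + 0.4(255 − c):
  R: 204 + 0.4×(255−204) = 204 + 20.4 = 224.4 → 224
  G: 0 + 102 = 102 → 102
  B: 204 + 20.4 = 224.4 → 224
rgb(224, 102, 224) = #e066e0.

#e066e0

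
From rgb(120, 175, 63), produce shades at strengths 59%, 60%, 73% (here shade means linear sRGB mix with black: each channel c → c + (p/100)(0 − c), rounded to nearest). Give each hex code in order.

#31481A, #304619, #202F11

59%: (120 − 70.8 = 49.2→49, 175 − 103.25 = 71.75→72, 63 − 37.17 = 25.83→26) → #31481A
60%: (120 − 72 = 48→48, 175 − 105 = 70→70, 63 − 37.8 = 25.2→25) → #304619
73%: (120 − 87.6 = 32.4→32, 175 − 127.75 = 47.25→47, 63 − 45.99 = 17.01→17) → #202F11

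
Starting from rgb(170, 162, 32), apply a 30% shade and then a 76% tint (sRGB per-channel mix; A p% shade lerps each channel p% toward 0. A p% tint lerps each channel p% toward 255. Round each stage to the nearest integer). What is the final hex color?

Per channel, c → c + 0.3(0 − c):
  R: 170 − 51 = 119 → 119
  G: 162 + 0.3×(0−162) = 162 − 48.6 = 113.4 → 113
  B: 32 − 9.6 = 22.4 → 22
After the shade: rgb(119, 113, 22) = #777116.
A 76% tint moves each channel 76% toward 255:
  R: 119 + 103.36 = 222.36 → 222
  G: 113 + 0.76×(255−113) = 113 + 107.92 = 220.92 → 221
  B: 22 + 0.76×(255−22) = 22 + 177.08 = 199.08 → 199
rgb(222, 221, 199) = #DEDDC7.

#DEDDC7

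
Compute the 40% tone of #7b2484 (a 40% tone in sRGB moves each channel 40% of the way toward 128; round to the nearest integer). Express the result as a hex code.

#7d4982

#7b2484 is rgb(123, 36, 132).
Lerp each channel 40% toward 128:
  R: 123 + 0.4×(128−123) = 123 + 2 = 125 → 125
  G: 36 + 0.4×(128−36) = 36 + 36.8 = 72.8 → 73
  B: 132 − 1.6 = 130.4 → 130
rgb(125, 73, 130) = #7d4982.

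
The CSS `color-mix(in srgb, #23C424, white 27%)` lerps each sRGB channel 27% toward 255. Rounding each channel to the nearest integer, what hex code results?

#5ED45F

#23C424 is rgb(35, 196, 36).
Per channel, c → c + 0.27(255 − c):
  R: 35 + 0.27×(255−35) = 35 + 59.4 = 94.4 → 94
  G: 196 + 0.27×(255−196) = 196 + 15.93 = 211.93 → 212
  B: 36 + 59.13 = 95.13 → 95
rgb(94, 212, 95) = #5ED45F.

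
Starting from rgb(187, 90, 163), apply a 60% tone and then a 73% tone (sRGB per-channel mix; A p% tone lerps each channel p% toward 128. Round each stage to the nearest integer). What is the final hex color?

Per channel, c → c + 0.6(128 − c):
  R: 187 + 0.6×(128−187) = 187 − 35.4 = 151.6 → 152
  G: 90 + 22.8 = 112.8 → 113
  B: 163 − 21 = 142 → 142
After the tone: rgb(152, 113, 142) = #98718E.
Lerp each channel 73% toward 128:
  R: 152 + 0.73×(128−152) = 152 − 17.52 = 134.48 → 134
  G: 113 + 0.73×(128−113) = 113 + 10.95 = 123.95 → 124
  B: 142 + 0.73×(128−142) = 142 − 10.22 = 131.78 → 132
rgb(134, 124, 132) = #867C84.

#867C84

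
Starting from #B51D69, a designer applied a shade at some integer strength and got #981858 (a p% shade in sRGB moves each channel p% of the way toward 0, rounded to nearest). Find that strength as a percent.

#B51D69 is rgb(181, 29, 105); #981858 is rgb(152, 24, 88).
On the R channel (widest range): 152 ≈ 181 + (p/100)(0 − 181), so p ≈ 100×(152 − 181)/(0 − 181) = -2900/-181 = 16.02.
p = 16 reproduces all three channels after rounding.

16%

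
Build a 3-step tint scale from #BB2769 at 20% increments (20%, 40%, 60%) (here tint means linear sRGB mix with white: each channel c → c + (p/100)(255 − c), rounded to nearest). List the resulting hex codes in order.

#BB2769 is rgb(187, 39, 105).
20%: (187 + 13.6 = 200.6→201, 39 + 43.2 = 82.2→82, 105 + 30 = 135→135) → #C95287
40%: (187 + 27.2 = 214.2→214, 39 + 86.4 = 125.4→125, 105 + 60 = 165→165) → #D67DA5
60%: (187 + 40.8 = 227.8→228, 39 + 129.6 = 168.6→169, 105 + 90 = 195→195) → #E4A9C3

#C95287, #D67DA5, #E4A9C3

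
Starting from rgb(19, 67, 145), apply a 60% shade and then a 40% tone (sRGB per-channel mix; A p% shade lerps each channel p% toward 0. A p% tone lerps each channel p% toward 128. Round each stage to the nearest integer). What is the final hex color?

#384356

A 60% shade moves each channel 60% toward 0:
  R: 19 − 11.4 = 7.6 → 8
  G: 67 + 0.6×(0−67) = 67 − 40.2 = 26.8 → 27
  B: 145 − 87 = 58 → 58
After the shade: rgb(8, 27, 58) = #081B3A.
Per channel, c → c + 0.4(128 − c):
  R: 8 + 48 = 56 → 56
  G: 27 + 0.4×(128−27) = 27 + 40.4 = 67.4 → 67
  B: 58 + 28 = 86 → 86
rgb(56, 67, 86) = #384356.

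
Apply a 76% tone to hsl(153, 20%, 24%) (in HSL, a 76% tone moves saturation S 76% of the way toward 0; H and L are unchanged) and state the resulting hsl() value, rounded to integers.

hsl(153, 5%, 24%)

S moves 76% from 20 toward 0: 20 − 15.2 = 4.8 → 5.
H and L are unchanged.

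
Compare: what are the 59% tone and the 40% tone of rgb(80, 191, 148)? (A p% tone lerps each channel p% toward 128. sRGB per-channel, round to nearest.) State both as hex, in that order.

59% tone:
  R: 80 + 0.59×(128−80) = 80 + 28.32 = 108.32 → 108
  G: 191 + 0.59×(128−191) = 191 − 37.17 = 153.83 → 154
  B: 148 − 11.8 = 136.2 → 136
  → #6c9a88
40% tone:
  R: 80 + 0.4×(128−80) = 80 + 19.2 = 99.2 → 99
  G: 191 − 25.2 = 165.8 → 166
  B: 148 + 0.4×(128−148) = 148 − 8 = 140 → 140
  → #63a68c

#6c9a88, #63a68c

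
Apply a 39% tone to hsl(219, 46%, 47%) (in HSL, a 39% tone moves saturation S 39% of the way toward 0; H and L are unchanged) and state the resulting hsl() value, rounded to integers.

S moves 39% from 46 toward 0: 46 − 17.94 = 28.06 → 28.
H and L are unchanged.

hsl(219, 28%, 47%)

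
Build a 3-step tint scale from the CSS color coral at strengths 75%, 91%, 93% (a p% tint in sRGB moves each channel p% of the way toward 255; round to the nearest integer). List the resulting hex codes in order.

CSS coral is rgb(255, 127, 80).
75%: (255→255, 127 + 96 = 223→223, 80 + 131.25 = 211.25→211) → #ffdfd3
91%: (255→255, 127 + 116.48 = 243.48→243, 80 + 159.25 = 239.25→239) → #fff3ef
93%: (255→255, 127 + 119.04 = 246.04→246, 80 + 162.75 = 242.75→243) → #fff6f3

#ffdfd3, #fff3ef, #fff6f3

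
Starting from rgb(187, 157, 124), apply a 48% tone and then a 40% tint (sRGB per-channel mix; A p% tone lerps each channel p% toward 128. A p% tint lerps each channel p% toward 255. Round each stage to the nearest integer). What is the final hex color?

A 48% tone moves each channel 48% toward 128:
  R: 187 − 28.32 = 158.68 → 159
  G: 157 − 13.92 = 143.08 → 143
  B: 124 + 1.92 = 125.92 → 126
After the tone: rgb(159, 143, 126) = #9F8F7E.
Lerp each channel 40% toward 255:
  R: 159 + 38.4 = 197.4 → 197
  G: 143 + 44.8 = 187.8 → 188
  B: 126 + 0.4×(255−126) = 126 + 51.6 = 177.6 → 178
rgb(197, 188, 178) = #C5BCB2.

#C5BCB2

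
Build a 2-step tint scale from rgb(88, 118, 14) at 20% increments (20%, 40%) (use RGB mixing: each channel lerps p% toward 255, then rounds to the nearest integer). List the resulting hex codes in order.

20%: (88 + 33.4 = 121.4→121, 118 + 27.4 = 145.4→145, 14 + 48.2 = 62.2→62) → #79913e
40%: (88 + 66.8 = 154.8→155, 118 + 54.8 = 172.8→173, 14 + 96.4 = 110.4→110) → #9bad6e

#79913e, #9bad6e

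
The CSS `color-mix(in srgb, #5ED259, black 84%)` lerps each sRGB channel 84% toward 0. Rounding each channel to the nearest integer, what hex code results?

#0F220E

#5ED259 is rgb(94, 210, 89).
An 84% shade moves each channel 84% toward 0:
  R: 94 − 78.96 = 15.04 → 15
  G: 210 − 176.4 = 33.6 → 34
  B: 89 + 0.84×(0−89) = 89 − 74.76 = 14.24 → 14
rgb(15, 34, 14) = #0F220E.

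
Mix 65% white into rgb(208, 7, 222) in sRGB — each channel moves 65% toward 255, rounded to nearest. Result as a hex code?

Lerp each channel 65% toward 255:
  R: 208 + 30.55 = 238.55 → 239
  G: 7 + 0.65×(255−7) = 7 + 161.2 = 168.2 → 168
  B: 222 + 21.45 = 243.45 → 243
rgb(239, 168, 243) = #efa8f3.

#efa8f3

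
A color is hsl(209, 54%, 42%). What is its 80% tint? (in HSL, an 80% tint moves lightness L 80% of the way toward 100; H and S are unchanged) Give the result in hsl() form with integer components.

hsl(209, 54%, 88%)

L moves 80% from 42 toward 100: 42 + 46.4 = 88.4 → 88.
H and S are unchanged.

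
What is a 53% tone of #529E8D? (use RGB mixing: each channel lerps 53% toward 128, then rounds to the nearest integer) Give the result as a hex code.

#6A8E86

#529E8D is rgb(82, 158, 141).
Per channel, c → c + 0.53(128 − c):
  R: 82 + 24.38 = 106.38 → 106
  G: 158 − 15.9 = 142.1 → 142
  B: 141 − 6.89 = 134.11 → 134
rgb(106, 142, 134) = #6A8E86.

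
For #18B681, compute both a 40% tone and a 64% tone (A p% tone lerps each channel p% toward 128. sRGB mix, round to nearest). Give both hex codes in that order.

#18B681 is rgb(24, 182, 129).
40% tone:
  R: 24 + 41.6 = 65.6 → 66
  G: 182 + 0.4×(128−182) = 182 − 21.6 = 160.4 → 160
  B: 129 − 0.4 = 128.6 → 129
  → #42A081
64% tone:
  R: 24 + 0.64×(128−24) = 24 + 66.56 = 90.56 → 91
  G: 182 − 34.56 = 147.44 → 147
  B: 129 + 0.64×(128−129) = 129 − 0.64 = 128.36 → 128
  → #5B9380

#42A081, #5B9380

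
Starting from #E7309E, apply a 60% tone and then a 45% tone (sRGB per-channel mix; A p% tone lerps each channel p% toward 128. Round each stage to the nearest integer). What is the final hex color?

#976E87

#E7309E is rgb(231, 48, 158).
Lerp each channel 60% toward 128:
  R: 231 + 0.6×(128−231) = 231 − 61.8 = 169.2 → 169
  G: 48 + 0.6×(128−48) = 48 + 48 = 96 → 96
  B: 158 + 0.6×(128−158) = 158 − 18 = 140 → 140
After the tone: rgb(169, 96, 140) = #A9608C.
Lerp each channel 45% toward 128:
  R: 169 − 18.45 = 150.55 → 151
  G: 96 + 0.45×(128−96) = 96 + 14.4 = 110.4 → 110
  B: 140 + 0.45×(128−140) = 140 − 5.4 = 134.6 → 135
rgb(151, 110, 135) = #976E87.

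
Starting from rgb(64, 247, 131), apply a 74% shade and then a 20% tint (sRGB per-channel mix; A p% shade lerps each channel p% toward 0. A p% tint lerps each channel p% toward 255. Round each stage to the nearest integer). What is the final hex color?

Lerp each channel 74% toward 0:
  R: 64 + 0.74×(0−64) = 64 − 47.36 = 16.64 → 17
  G: 247 − 182.78 = 64.22 → 64
  B: 131 + 0.74×(0−131) = 131 − 96.94 = 34.06 → 34
After the shade: rgb(17, 64, 34) = #114022.
Per channel, c → c + 0.2(255 − c):
  R: 17 + 0.2×(255−17) = 17 + 47.6 = 64.6 → 65
  G: 64 + 38.2 = 102.2 → 102
  B: 34 + 0.2×(255−34) = 34 + 44.2 = 78.2 → 78
rgb(65, 102, 78) = #41664E.

#41664E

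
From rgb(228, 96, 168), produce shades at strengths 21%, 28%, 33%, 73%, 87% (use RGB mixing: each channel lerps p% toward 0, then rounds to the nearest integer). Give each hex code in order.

21%: (228 − 47.88 = 180.12→180, 96 − 20.16 = 75.84→76, 168 − 35.28 = 132.72→133) → #B44C85
28%: (228 − 63.84 = 164.16→164, 96 − 26.88 = 69.12→69, 168 − 47.04 = 120.96→121) → #A44579
33%: (228 − 75.24 = 152.76→153, 96 − 31.68 = 64.32→64, 168 − 55.44 = 112.56→113) → #994071
73%: (228 − 166.44 = 61.56→62, 96 − 70.08 = 25.92→26, 168 − 122.64 = 45.36→45) → #3E1A2D
87%: (228 − 198.36 = 29.64→30, 96 − 83.52 = 12.48→12, 168 − 146.16 = 21.84→22) → #1E0C16

#B44C85, #A44579, #994071, #3E1A2D, #1E0C16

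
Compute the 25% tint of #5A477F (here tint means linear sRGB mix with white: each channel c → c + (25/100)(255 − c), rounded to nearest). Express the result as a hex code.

#5A477F is rgb(90, 71, 127).
Lerp each channel 25% toward 255:
  R: 90 + 0.25×(255−90) = 90 + 41.25 = 131.25 → 131
  G: 71 + 46 = 117 → 117
  B: 127 + 0.25×(255−127) = 127 + 32 = 159 → 159
rgb(131, 117, 159) = #83759F.

#83759F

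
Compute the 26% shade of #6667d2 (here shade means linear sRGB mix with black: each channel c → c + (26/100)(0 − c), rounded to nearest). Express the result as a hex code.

#6667d2 is rgb(102, 103, 210).
Lerp each channel 26% toward 0:
  R: 102 + 0.26×(0−102) = 102 − 26.52 = 75.48 → 75
  G: 103 + 0.26×(0−103) = 103 − 26.78 = 76.22 → 76
  B: 210 − 54.6 = 155.4 → 155
rgb(75, 76, 155) = #4b4c9b.

#4b4c9b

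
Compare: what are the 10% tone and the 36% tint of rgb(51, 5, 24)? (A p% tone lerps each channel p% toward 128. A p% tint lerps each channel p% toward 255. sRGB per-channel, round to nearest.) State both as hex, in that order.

10% tone:
  R: 51 + 0.1×(128−51) = 51 + 7.7 = 58.7 → 59
  G: 5 + 12.3 = 17.3 → 17
  B: 24 + 0.1×(128−24) = 24 + 10.4 = 34.4 → 34
  → #3B1122
36% tint:
  R: 51 + 73.44 = 124.44 → 124
  G: 5 + 0.36×(255−5) = 5 + 90 = 95 → 95
  B: 24 + 0.36×(255−24) = 24 + 83.16 = 107.16 → 107
  → #7C5F6B

#3B1122, #7C5F6B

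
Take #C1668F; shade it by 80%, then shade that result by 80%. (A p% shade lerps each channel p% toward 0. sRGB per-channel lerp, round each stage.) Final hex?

#C1668F is rgb(193, 102, 143).
An 80% shade moves each channel 80% toward 0:
  R: 193 − 154.4 = 38.6 → 39
  G: 102 + 0.8×(0−102) = 102 − 81.6 = 20.4 → 20
  B: 143 + 0.8×(0−143) = 143 − 114.4 = 28.6 → 29
After the shade: rgb(39, 20, 29) = #27141D.
Per channel, c → c + 0.8(0 − c):
  R: 39 − 31.2 = 7.8 → 8
  G: 20 − 16 = 4 → 4
  B: 29 + 0.8×(0−29) = 29 − 23.2 = 5.8 → 6
rgb(8, 4, 6) = #080406.

#080406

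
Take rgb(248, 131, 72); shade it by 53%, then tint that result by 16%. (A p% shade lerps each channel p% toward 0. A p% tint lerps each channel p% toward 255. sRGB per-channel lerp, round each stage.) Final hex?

#8B5D45

Per channel, c → c + 0.53(0 − c):
  R: 248 + 0.53×(0−248) = 248 − 131.44 = 116.56 → 117
  G: 131 + 0.53×(0−131) = 131 − 69.43 = 61.57 → 62
  B: 72 + 0.53×(0−72) = 72 − 38.16 = 33.84 → 34
After the shade: rgb(117, 62, 34) = #753E22.
Lerp each channel 16% toward 255:
  R: 117 + 0.16×(255−117) = 117 + 22.08 = 139.08 → 139
  G: 62 + 0.16×(255−62) = 62 + 30.88 = 92.88 → 93
  B: 34 + 0.16×(255−34) = 34 + 35.36 = 69.36 → 69
rgb(139, 93, 69) = #8B5D45.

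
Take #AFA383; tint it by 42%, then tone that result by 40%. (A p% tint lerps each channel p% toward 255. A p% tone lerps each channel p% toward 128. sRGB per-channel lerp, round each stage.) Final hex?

#AFA383 is rgb(175, 163, 131).
Lerp each channel 42% toward 255:
  R: 175 + 0.42×(255−175) = 175 + 33.6 = 208.6 → 209
  G: 163 + 0.42×(255−163) = 163 + 38.64 = 201.64 → 202
  B: 131 + 52.08 = 183.08 → 183
After the tint: rgb(209, 202, 183) = #D1CAB7.
Lerp each channel 40% toward 128:
  R: 209 + 0.4×(128−209) = 209 − 32.4 = 176.6 → 177
  G: 202 − 29.6 = 172.4 → 172
  B: 183 + 0.4×(128−183) = 183 − 22 = 161 → 161
rgb(177, 172, 161) = #B1ACA1.

#B1ACA1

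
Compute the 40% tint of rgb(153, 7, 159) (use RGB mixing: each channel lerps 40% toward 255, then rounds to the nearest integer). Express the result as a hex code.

Lerp each channel 40% toward 255:
  R: 153 + 0.4×(255−153) = 153 + 40.8 = 193.8 → 194
  G: 7 + 0.4×(255−7) = 7 + 99.2 = 106.2 → 106
  B: 159 + 38.4 = 197.4 → 197
rgb(194, 106, 197) = #C26AC5.

#C26AC5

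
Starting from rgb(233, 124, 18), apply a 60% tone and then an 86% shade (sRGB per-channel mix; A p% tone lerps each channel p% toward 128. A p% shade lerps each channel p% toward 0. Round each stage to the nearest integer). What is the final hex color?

#18120c

A 60% tone moves each channel 60% toward 128:
  R: 233 − 63 = 170 → 170
  G: 124 + 2.4 = 126.4 → 126
  B: 18 + 0.6×(128−18) = 18 + 66 = 84 → 84
After the tone: rgb(170, 126, 84) = #aa7e54.
An 86% shade moves each channel 86% toward 0:
  R: 170 − 146.2 = 23.8 → 24
  G: 126 − 108.36 = 17.64 → 18
  B: 84 + 0.86×(0−84) = 84 − 72.24 = 11.76 → 12
rgb(24, 18, 12) = #18120c.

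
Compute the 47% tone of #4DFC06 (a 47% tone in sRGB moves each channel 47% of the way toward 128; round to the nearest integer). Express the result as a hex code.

#4DFC06 is rgb(77, 252, 6).
A 47% tone moves each channel 47% toward 128:
  R: 77 + 0.47×(128−77) = 77 + 23.97 = 100.97 → 101
  G: 252 − 58.28 = 193.72 → 194
  B: 6 + 0.47×(128−6) = 6 + 57.34 = 63.34 → 63
rgb(101, 194, 63) = #65C23F.

#65C23F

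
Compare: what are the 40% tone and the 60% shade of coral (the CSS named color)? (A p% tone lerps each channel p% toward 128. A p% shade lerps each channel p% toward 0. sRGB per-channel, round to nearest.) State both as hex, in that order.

#cc7f63, #663320

CSS coral is rgb(255, 127, 80).
40% tone:
  R: 255 + 0.4×(128−255) = 255 − 50.8 = 204.2 → 204
  G: 127 + 0.4×(128−127) = 127 + 0.4 = 127.4 → 127
  B: 80 + 19.2 = 99.2 → 99
  → #cc7f63
60% shade:
  R: 255 + 0.6×(0−255) = 255 − 153 = 102 → 102
  G: 127 + 0.6×(0−127) = 127 − 76.2 = 50.8 → 51
  B: 80 + 0.6×(0−80) = 80 − 48 = 32 → 32
  → #663320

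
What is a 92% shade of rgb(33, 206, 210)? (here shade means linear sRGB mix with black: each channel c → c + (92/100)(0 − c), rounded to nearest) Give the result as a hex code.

#031011

Lerp each channel 92% toward 0:
  R: 33 + 0.92×(0−33) = 33 − 30.36 = 2.64 → 3
  G: 206 + 0.92×(0−206) = 206 − 189.52 = 16.48 → 16
  B: 210 + 0.92×(0−210) = 210 − 193.2 = 16.8 → 17
rgb(3, 16, 17) = #031011.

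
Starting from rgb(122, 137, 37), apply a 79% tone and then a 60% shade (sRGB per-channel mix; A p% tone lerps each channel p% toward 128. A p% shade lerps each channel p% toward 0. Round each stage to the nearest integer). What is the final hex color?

#33342C

A 79% tone moves each channel 79% toward 128:
  R: 122 + 0.79×(128−122) = 122 + 4.74 = 126.74 → 127
  G: 137 + 0.79×(128−137) = 137 − 7.11 = 129.89 → 130
  B: 37 + 71.89 = 108.89 → 109
After the tone: rgb(127, 130, 109) = #7F826D.
Lerp each channel 60% toward 0:
  R: 127 + 0.6×(0−127) = 127 − 76.2 = 50.8 → 51
  G: 130 + 0.6×(0−130) = 130 − 78 = 52 → 52
  B: 109 − 65.4 = 43.6 → 44
rgb(51, 52, 44) = #33342C.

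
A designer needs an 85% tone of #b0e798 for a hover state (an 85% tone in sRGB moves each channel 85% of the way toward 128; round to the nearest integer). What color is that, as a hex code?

#b0e798 is rgb(176, 231, 152).
An 85% tone moves each channel 85% toward 128:
  R: 176 + 0.85×(128−176) = 176 − 40.8 = 135.2 → 135
  G: 231 + 0.85×(128−231) = 231 − 87.55 = 143.45 → 143
  B: 152 − 20.4 = 131.6 → 132
rgb(135, 143, 132) = #878f84.

#878f84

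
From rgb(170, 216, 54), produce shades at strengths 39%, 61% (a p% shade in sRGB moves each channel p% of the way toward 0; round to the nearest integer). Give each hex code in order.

39%: (170 − 66.3 = 103.7→104, 216 − 84.24 = 131.76→132, 54 − 21.06 = 32.94→33) → #688421
61%: (170 − 103.7 = 66.3→66, 216 − 131.76 = 84.24→84, 54 − 32.94 = 21.06→21) → #425415

#688421, #425415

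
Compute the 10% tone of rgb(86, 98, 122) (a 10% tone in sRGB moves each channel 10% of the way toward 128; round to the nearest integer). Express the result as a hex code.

A 10% tone moves each channel 10% toward 128:
  R: 86 + 4.2 = 90.2 → 90
  G: 98 + 0.1×(128−98) = 98 + 3 = 101 → 101
  B: 122 + 0.1×(128−122) = 122 + 0.6 = 122.6 → 123
rgb(90, 101, 123) = #5A657B.

#5A657B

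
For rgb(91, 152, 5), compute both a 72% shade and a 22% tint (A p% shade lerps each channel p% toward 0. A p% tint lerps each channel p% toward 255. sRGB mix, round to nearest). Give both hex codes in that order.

72% shade:
  R: 91 − 65.52 = 25.48 → 25
  G: 152 + 0.72×(0−152) = 152 − 109.44 = 42.56 → 43
  B: 5 − 3.6 = 1.4 → 1
  → #192B01
22% tint:
  R: 91 + 0.22×(255−91) = 91 + 36.08 = 127.08 → 127
  G: 152 + 0.22×(255−152) = 152 + 22.66 = 174.66 → 175
  B: 5 + 55 = 60 → 60
  → #7FAF3C

#192B01, #7FAF3C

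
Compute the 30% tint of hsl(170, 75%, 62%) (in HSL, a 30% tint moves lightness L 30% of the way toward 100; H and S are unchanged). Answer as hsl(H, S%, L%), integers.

L moves 30% from 62 toward 100: 62 + 11.4 = 73.4 → 73.
H and S are unchanged.

hsl(170, 75%, 73%)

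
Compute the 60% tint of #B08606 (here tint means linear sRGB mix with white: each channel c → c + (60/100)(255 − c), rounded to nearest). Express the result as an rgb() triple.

#B08606 is rgb(176, 134, 6).
Per channel, c → c + 0.6(255 − c):
  R: 176 + 47.4 = 223.4 → 223
  G: 134 + 0.6×(255−134) = 134 + 72.6 = 206.6 → 207
  B: 6 + 0.6×(255−6) = 6 + 149.4 = 155.4 → 155

rgb(223, 207, 155)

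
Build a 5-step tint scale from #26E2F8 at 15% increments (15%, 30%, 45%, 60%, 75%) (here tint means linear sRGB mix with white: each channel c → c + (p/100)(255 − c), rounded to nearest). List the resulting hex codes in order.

#47E6F9, #67EBFA, #88EFFB, #A8F3FC, #C9F8FD

#26E2F8 is rgb(38, 226, 248).
15%: (38 + 32.55 = 70.55→71, 226 + 4.35 = 230.35→230, 248 + 1.05 = 249.05→249) → #47E6F9
30%: (38 + 65.1 = 103.1→103, 226 + 8.7 = 234.7→235, 248 + 2.1 = 250.1→250) → #67EBFA
45%: (38 + 97.65 = 135.65→136, 226 + 13.05 = 239.05→239, 248 + 3.15 = 251.15→251) → #88EFFB
60%: (38 + 130.2 = 168.2→168, 226 + 17.4 = 243.4→243, 248 + 4.2 = 252.2→252) → #A8F3FC
75%: (38 + 162.75 = 200.75→201, 226 + 21.75 = 247.75→248, 248 + 5.25 = 253.25→253) → #C9F8FD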